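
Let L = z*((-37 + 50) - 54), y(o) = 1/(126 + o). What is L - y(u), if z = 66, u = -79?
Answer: -127183/47 ≈ -2706.0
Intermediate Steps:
L = -2706 (L = 66*((-37 + 50) - 54) = 66*(13 - 54) = 66*(-41) = -2706)
L - y(u) = -2706 - 1/(126 - 79) = -2706 - 1/47 = -127183/47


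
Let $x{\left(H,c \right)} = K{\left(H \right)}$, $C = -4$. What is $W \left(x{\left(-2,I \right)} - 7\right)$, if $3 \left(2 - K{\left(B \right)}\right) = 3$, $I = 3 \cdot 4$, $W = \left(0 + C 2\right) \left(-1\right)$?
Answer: $-48$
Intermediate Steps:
$W = 8$ ($W = \left(0 - 8\right) \left(-1\right) = \left(-8\right) \left(-1\right) = 8$)
$I = 12$
$K{\left(B \right)} = 1$ ($K{\left(B \right)} = 2 - 1 = 1$)
$x{\left(H,c \right)} = 1$
$W \left(x{\left(-2,I \right)} - 7\right) = 8 \left(1 - 7\right) = 8 \left(-6\right) = -48$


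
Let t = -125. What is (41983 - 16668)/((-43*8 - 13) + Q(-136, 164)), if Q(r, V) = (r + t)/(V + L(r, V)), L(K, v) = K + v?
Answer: -324032/4587 ≈ -70.641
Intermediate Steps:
Q(r, V) = (-125 + r)/(r + 2*V) (Q(r, V) = (r - 125)/(V + (r + V)) = (-125 + r)/(V + (V + r)) = (-125 + r)/(r + 2*V))
(41983 - 16668)/((-43*8 - 13) + Q(-136, 164)) = (41983 - 16668)/((-43*8 - 13) + (-125 - 136)/(-136 + 2*164)) = 25315/((-344 - 13) - 261/(-136 + 328)) = 25315/(-357 - 261/192) = 25315/(-357 + (1/192)*(-261)) = 25315/(-357 - 87/64) = 25315/(-22935/64) = 25315*(-64/22935) = -324032/4587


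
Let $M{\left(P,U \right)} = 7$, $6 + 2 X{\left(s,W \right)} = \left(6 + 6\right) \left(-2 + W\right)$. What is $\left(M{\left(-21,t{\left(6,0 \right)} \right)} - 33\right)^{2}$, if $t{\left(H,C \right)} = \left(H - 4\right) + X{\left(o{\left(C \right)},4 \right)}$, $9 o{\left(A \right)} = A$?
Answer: $676$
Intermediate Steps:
$o{\left(A \right)} = \frac{A}{9}$
$X{\left(s,W \right)} = -15 + 6 W$ ($X{\left(s,W \right)} = -3 + \frac{\left(6 + 6\right) \left(-2 + W\right)}{2} = -3 + \frac{12 \left(-2 + W\right)}{2} = -3 + \frac{-24 + 12 W}{2} = -3 + \left(-12 + 6 W\right) = -15 + 6 W$)
$t{\left(H,C \right)} = 5 + H$ ($t{\left(H,C \right)} = \left(H - 4\right) + \left(-15 + 6 \cdot 4\right) = \left(-4 + H\right) + \left(-15 + 24\right) = \left(-4 + H\right) + 9 = 5 + H$)
$\left(M{\left(-21,t{\left(6,0 \right)} \right)} - 33\right)^{2} = \left(7 - 33\right)^{2} = \left(-26\right)^{2} = 676$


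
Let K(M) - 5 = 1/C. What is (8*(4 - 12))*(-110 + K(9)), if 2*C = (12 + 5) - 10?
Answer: 46912/7 ≈ 6701.7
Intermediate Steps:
C = 7/2 (C = ((12 + 5) - 10)/2 = (17 - 10)/2 = (1/2)*7 = 7/2 ≈ 3.5000)
K(M) = 37/7 (K(M) = 5 + 1/(7/2) = 5 + 2/7 = 37/7)
(8*(4 - 12))*(-110 + K(9)) = (8*(4 - 12))*(-110 + 37/7) = (8*(-8))*(-733/7) = -64*(-733/7) = 46912/7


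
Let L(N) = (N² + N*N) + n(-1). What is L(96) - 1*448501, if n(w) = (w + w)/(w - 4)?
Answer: -2150343/5 ≈ -4.3007e+5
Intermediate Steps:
n(w) = 2*w/(-4 + w) (n(w) = (2*w)/(-4 + w) = 2*w/(-4 + w))
L(N) = ⅖ + 2*N² (L(N) = (N² + N*N) + 2*(-1)/(-4 - 1) = (N² + N²) + 2*(-1)/(-5) = 2*N² + 2*(-1)*(-⅕) = 2*N² + ⅖ = ⅖ + 2*N²)
L(96) - 1*448501 = (⅖ + 2*96²) - 1*448501 = (⅖ + 2*9216) - 448501 = (⅖ + 18432) - 448501 = 92162/5 - 448501 = -2150343/5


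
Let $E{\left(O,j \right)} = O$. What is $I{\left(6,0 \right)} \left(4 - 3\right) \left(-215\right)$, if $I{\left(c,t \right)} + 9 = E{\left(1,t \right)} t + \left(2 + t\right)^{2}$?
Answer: $1075$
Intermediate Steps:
$I{\left(c,t \right)} = -9 + t + \left(2 + t\right)^{2}$ ($I{\left(c,t \right)} = -9 + \left(1 t + \left(2 + t\right)^{2}\right) = -9 + \left(t + \left(2 + t\right)^{2}\right) = -9 + t + \left(2 + t\right)^{2}$)
$I{\left(6,0 \right)} \left(4 - 3\right) \left(-215\right) = \left(-9 + 0 + \left(2 + 0\right)^{2}\right) \left(4 - 3\right) \left(-215\right) = \left(-9 + 0 + 2^{2}\right) \left(4 - 3\right) \left(-215\right) = \left(-9 + 0 + 4\right) 1 \left(-215\right) = \left(-5\right) 1 \left(-215\right) = \left(-5\right) \left(-215\right) = 1075$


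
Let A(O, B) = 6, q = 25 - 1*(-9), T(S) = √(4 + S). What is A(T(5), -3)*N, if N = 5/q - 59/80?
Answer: -2409/680 ≈ -3.5426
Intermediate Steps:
q = 34 (q = 25 + 9 = 34)
N = -803/1360 (N = 5/34 - 59/80 = -803/1360 ≈ -0.59044)
A(T(5), -3)*N = 6*(-803/1360) = -2409/680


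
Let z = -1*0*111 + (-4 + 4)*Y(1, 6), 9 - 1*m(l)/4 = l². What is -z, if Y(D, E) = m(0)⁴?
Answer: 0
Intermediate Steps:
m(l) = 36 - 4*l²
Y(D, E) = 1679616 (Y(D, E) = (36 - 4*0²)⁴ = (36 - 4*0)⁴ = (36 + 0)⁴ = 36⁴ = 1679616)
z = 0 (z = -1*0*111 + (-4 + 4)*1679616 = 0*111 + 0*1679616 = 0 + 0 = 0)
-z = -1*0 = 0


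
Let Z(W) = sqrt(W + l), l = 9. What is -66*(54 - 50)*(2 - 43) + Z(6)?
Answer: 10824 + sqrt(15) ≈ 10828.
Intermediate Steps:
Z(W) = sqrt(9 + W) (Z(W) = sqrt(W + 9) = sqrt(9 + W))
-66*(54 - 50)*(2 - 43) + Z(6) = -66*(54 - 50)*(2 - 43) + sqrt(9 + 6) = -264*(-41) + sqrt(15) = -66*(-164) + sqrt(15) = 10824 + sqrt(15)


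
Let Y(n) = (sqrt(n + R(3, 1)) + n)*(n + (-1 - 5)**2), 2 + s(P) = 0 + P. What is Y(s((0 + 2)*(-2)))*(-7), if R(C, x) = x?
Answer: 1260 - 210*I*sqrt(5) ≈ 1260.0 - 469.57*I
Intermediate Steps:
s(P) = -2 + P (s(P) = -2 + (0 + P) = -2 + P)
Y(n) = (36 + n)*(n + sqrt(1 + n)) (Y(n) = (sqrt(n + 1) + n)*(n + (-1 - 5)**2) = (sqrt(1 + n) + n)*(n + (-6)**2) = (n + sqrt(1 + n))*(n + 36) = (n + sqrt(1 + n))*(36 + n) = (36 + n)*(n + sqrt(1 + n)))
Y(s((0 + 2)*(-2)))*(-7) = ((-2 + (0 + 2)*(-2))**2 + 36*(-2 + (0 + 2)*(-2)) + 36*sqrt(1 + (-2 + (0 + 2)*(-2))) + (-2 + (0 + 2)*(-2))*sqrt(1 + (-2 + (0 + 2)*(-2))))*(-7) = ((-2 + 2*(-2))**2 + 36*(-2 + 2*(-2)) + 36*sqrt(1 + (-2 + 2*(-2))) + (-2 + 2*(-2))*sqrt(1 + (-2 + 2*(-2))))*(-7) = ((-2 - 4)**2 + 36*(-2 - 4) + 36*sqrt(1 + (-2 - 4)) + (-2 - 4)*sqrt(1 + (-2 - 4)))*(-7) = ((-6)**2 + 36*(-6) + 36*sqrt(1 - 6) - 6*sqrt(1 - 6))*(-7) = (36 - 216 + 36*sqrt(-5) - 6*I*sqrt(5))*(-7) = (36 - 216 + 36*(I*sqrt(5)) - 6*I*sqrt(5))*(-7) = (36 - 216 + 36*I*sqrt(5) - 6*I*sqrt(5))*(-7) = (-180 + 30*I*sqrt(5))*(-7) = 1260 - 210*I*sqrt(5)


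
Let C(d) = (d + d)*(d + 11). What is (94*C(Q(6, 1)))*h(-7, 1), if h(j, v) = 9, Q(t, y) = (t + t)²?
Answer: 37765440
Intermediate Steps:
Q(t, y) = 4*t² (Q(t, y) = (2*t)² = 4*t²)
C(d) = 2*d*(11 + d) (C(d) = (2*d)*(11 + d) = 2*d*(11 + d))
(94*C(Q(6, 1)))*h(-7, 1) = (94*(2*(4*6²)*(11 + 4*6²)))*9 = (94*(2*(4*36)*(11 + 4*36)))*9 = (94*(2*144*(11 + 144)))*9 = (94*(2*144*155))*9 = (94*44640)*9 = 4196160*9 = 37765440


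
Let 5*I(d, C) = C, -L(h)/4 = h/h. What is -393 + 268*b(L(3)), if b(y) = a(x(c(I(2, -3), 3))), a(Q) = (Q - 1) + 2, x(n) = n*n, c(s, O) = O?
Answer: 2287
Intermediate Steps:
L(h) = -4 (L(h) = -4*h/h = -4*1 = -4)
I(d, C) = C/5
x(n) = n²
a(Q) = 1 + Q (a(Q) = (-1 + Q) + 2 = 1 + Q)
b(y) = 10 (b(y) = 1 + 3² = 1 + 9 = 10)
-393 + 268*b(L(3)) = -393 + 268*10 = -393 + 2680 = 2287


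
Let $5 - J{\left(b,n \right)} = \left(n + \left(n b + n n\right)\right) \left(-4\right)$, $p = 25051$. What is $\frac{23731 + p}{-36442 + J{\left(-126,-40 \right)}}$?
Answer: $- \frac{48782}{10037} \approx -4.8602$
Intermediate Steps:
$J{\left(b,n \right)} = 5 + 4 n + 4 n^{2} + 4 b n$ ($J{\left(b,n \right)} = 5 - \left(n + \left(n b + n n\right)\right) \left(-4\right) = 5 - \left(n + \left(b n + n^{2}\right)\right) \left(-4\right) = 5 - \left(n + \left(n^{2} + b n\right)\right) \left(-4\right) = 5 - \left(n + n^{2} + b n\right) \left(-4\right) = 5 - \left(- 4 n - 4 n^{2} - 4 b n\right) = 5 + \left(4 n + 4 n^{2} + 4 b n\right) = 5 + 4 n + 4 n^{2} + 4 b n$)
$\frac{23731 + p}{-36442 + J{\left(-126,-40 \right)}} = \frac{23731 + 25051}{-36442 + \left(5 + 4 \left(-40\right) + 4 \left(-40\right)^{2} + 4 \left(-126\right) \left(-40\right)\right)} = \frac{48782}{-36442 + \left(5 - 160 + 4 \cdot 1600 + 20160\right)} = \frac{48782}{-36442 + \left(5 - 160 + 6400 + 20160\right)} = \frac{48782}{-36442 + 26405} = \frac{48782}{-10037} = 48782 \left(- \frac{1}{10037}\right) = - \frac{48782}{10037}$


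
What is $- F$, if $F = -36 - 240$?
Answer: $276$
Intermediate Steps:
$F = -276$ ($F = -36 - 240 = -276$)
$- F = \left(-1\right) \left(-276\right) = 276$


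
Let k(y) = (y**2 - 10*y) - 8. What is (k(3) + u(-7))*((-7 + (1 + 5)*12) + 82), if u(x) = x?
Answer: -5292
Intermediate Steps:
k(y) = -8 + y**2 - 10*y
(k(3) + u(-7))*((-7 + (1 + 5)*12) + 82) = ((-8 + 3**2 - 10*3) - 7)*((-7 + (1 + 5)*12) + 82) = ((-8 + 9 - 30) - 7)*((-7 + 6*12) + 82) = (-29 - 7)*((-7 + 72) + 82) = -36*(65 + 82) = -36*147 = -5292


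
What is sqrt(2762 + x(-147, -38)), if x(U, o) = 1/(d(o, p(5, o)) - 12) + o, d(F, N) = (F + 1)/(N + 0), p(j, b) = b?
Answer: sqrt(478212242)/419 ≈ 52.191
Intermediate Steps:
d(F, N) = (1 + F)/N
x(U, o) = o + 1/(-12 + (1 + o)/o) (x(U, o) = 1/((1 + o)/o - 12) + o = 1/(-12 + (1 + o)/o) + o = o + 1/(-12 + (1 + o)/o))
sqrt(2762 + x(-147, -38)) = sqrt(2762 - 38*(-2 + 11*(-38))/(-1 + 11*(-38))) = sqrt(2762 - 38*(-2 - 418)/(-1 - 418)) = sqrt(2762 - 38*(-420)/(-419)) = sqrt(2762 - 38*(-1/419)*(-420)) = sqrt(2762 - 15960/419) = sqrt(1141318/419) = sqrt(478212242)/419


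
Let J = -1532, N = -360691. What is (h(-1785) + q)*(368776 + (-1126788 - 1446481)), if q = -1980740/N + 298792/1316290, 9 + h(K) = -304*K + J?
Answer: -283169802135929783490813/237386978195 ≈ -1.1929e+12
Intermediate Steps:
h(K) = -1541 - 304*K (h(K) = -9 + (-304*K - 1532) = -9 + (-1532 - 304*K) = -1541 - 304*K)
q = 1357499919936/237386978195 (q = -1980740/(-360691) + 298792/1316290 = -1980740*(-1/360691) + 298792*(1/1316290) = 1980740/360691 + 149396/658145 = 1357499919936/237386978195 ≈ 5.7185)
(h(-1785) + q)*(368776 + (-1126788 - 1446481)) = ((-1541 - 304*(-1785)) + 1357499919936/237386978195)*(368776 + (-1126788 - 1446481)) = ((-1541 + 542640) + 1357499919936/237386978195)*(368776 - 2573269) = (541099 + 1357499919936/237386978195)*(-2204493) = (128451214014256241/237386978195)*(-2204493) = -283169802135929783490813/237386978195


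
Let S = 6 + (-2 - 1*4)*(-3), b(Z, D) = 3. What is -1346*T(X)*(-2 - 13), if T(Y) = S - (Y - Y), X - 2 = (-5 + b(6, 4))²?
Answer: 484560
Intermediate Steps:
X = 6 (X = 2 + (-5 + 3)² = 2 + (-2)² = 2 + 4 = 6)
S = 24 (S = 6 + (-2 - 4)*(-3) = 6 - 6*(-3) = 6 + 18 = 24)
T(Y) = 24 (T(Y) = 24 - (Y - Y) = 24 - 1*0 = 24 + 0 = 24)
-1346*T(X)*(-2 - 13) = -32304*(-2 - 13) = -32304*(-15) = -1346*(-360) = 484560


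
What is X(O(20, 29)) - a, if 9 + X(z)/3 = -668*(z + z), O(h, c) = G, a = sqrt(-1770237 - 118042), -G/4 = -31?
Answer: -497019 - I*sqrt(1888279) ≈ -4.9702e+5 - 1374.1*I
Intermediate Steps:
G = 124 (G = -4*(-31) = 124)
a = I*sqrt(1888279) (a = sqrt(-1888279) = I*sqrt(1888279) ≈ 1374.1*I)
O(h, c) = 124
X(z) = -27 - 4008*z (X(z) = -27 + 3*(-668*(z + z)) = -27 + 3*(-1336*z) = -27 - 4008*z)
X(O(20, 29)) - a = (-27 - 4008*124) - I*sqrt(1888279) = (-27 - 496992) - I*sqrt(1888279) = -497019 - I*sqrt(1888279)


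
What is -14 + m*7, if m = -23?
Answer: -175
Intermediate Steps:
-14 + m*7 = -14 - 23*7 = -14 - 161 = -175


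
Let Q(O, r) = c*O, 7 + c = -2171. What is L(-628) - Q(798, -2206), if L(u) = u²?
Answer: 2132428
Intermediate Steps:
c = -2178 (c = -7 - 2171 = -2178)
Q(O, r) = -2178*O
L(-628) - Q(798, -2206) = (-628)² - (-2178)*798 = 394384 - 1*(-1738044) = 394384 + 1738044 = 2132428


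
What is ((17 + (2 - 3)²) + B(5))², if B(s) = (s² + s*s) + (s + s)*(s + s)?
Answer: 28224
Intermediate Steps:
B(s) = 6*s² (B(s) = (s² + s²) + (2*s)*(2*s) = 2*s² + 4*s² = 6*s²)
((17 + (2 - 3)²) + B(5))² = ((17 + (2 - 3)²) + 6*5²)² = ((17 + (-1)²) + 6*25)² = ((17 + 1) + 150)² = (18 + 150)² = 168² = 28224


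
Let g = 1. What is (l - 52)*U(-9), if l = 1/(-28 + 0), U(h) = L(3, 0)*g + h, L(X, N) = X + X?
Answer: 4371/28 ≈ 156.11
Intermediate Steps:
L(X, N) = 2*X
U(h) = 6 + h (U(h) = (2*3)*1 + h = 6*1 + h = 6 + h)
l = -1/28 (l = 1/(-28) = -1/28 ≈ -0.035714)
(l - 52)*U(-9) = (-1/28 - 52)*(6 - 9) = -1457/28*(-3) = 4371/28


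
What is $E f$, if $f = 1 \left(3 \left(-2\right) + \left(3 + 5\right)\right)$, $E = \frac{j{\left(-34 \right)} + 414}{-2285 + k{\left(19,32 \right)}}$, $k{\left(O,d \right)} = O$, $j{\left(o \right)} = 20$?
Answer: $- \frac{434}{1133} \approx -0.38305$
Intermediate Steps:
$E = - \frac{217}{1133}$ ($E = \frac{20 + 414}{-2285 + 19} = \frac{434}{-2266} = 434 \left(- \frac{1}{2266}\right) = - \frac{217}{1133} \approx -0.19153$)
$f = 2$ ($f = 1 \left(-6 + 8\right) = 1 \cdot 2 = 2$)
$E f = \left(- \frac{217}{1133}\right) 2 = - \frac{434}{1133}$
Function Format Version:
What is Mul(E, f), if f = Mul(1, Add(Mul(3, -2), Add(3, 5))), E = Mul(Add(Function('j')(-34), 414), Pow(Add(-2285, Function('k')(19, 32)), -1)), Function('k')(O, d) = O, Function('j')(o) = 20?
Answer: Rational(-434, 1133) ≈ -0.38305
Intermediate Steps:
E = Rational(-217, 1133) (E = Mul(Add(20, 414), Pow(Add(-2285, 19), -1)) = Mul(434, Pow(-2266, -1)) = Mul(434, Rational(-1, 2266)) = Rational(-217, 1133) ≈ -0.19153)
f = 2 (f = Mul(1, Add(-6, 8)) = Mul(1, 2) = 2)
Mul(E, f) = Mul(Rational(-217, 1133), 2) = Rational(-434, 1133)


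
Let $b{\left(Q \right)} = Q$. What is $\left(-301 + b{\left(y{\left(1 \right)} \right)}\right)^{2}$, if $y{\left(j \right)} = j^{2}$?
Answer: $90000$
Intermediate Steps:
$\left(-301 + b{\left(y{\left(1 \right)} \right)}\right)^{2} = \left(-301 + 1^{2}\right)^{2} = \left(-301 + 1\right)^{2} = \left(-300\right)^{2} = 90000$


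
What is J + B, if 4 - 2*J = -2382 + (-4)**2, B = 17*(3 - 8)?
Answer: 1100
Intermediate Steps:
B = -85 (B = 17*(-5) = -85)
J = 1185 (J = 2 - (-2382 + (-4)**2)/2 = 2 - (-2382 + 16)/2 = 2 - 1/2*(-2366) = 2 + 1183 = 1185)
J + B = 1185 - 85 = 1100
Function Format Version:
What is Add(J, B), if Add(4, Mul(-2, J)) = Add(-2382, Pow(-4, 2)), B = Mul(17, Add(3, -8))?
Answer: 1100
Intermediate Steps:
B = -85 (B = Mul(17, -5) = -85)
J = 1185 (J = Add(2, Mul(Rational(-1, 2), Add(-2382, Pow(-4, 2)))) = Add(2, Mul(Rational(-1, 2), Add(-2382, 16))) = Add(2, Mul(Rational(-1, 2), -2366)) = Add(2, 1183) = 1185)
Add(J, B) = Add(1185, -85) = 1100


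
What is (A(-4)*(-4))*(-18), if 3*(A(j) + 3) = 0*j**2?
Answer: -216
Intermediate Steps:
A(j) = -3 (A(j) = -3 + (0*j**2)/3 = -3 + (1/3)*0 = -3 + 0 = -3)
(A(-4)*(-4))*(-18) = -3*(-4)*(-18) = 12*(-18) = -216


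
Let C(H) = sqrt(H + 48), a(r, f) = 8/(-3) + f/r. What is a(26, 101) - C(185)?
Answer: 95/78 - sqrt(233) ≈ -14.046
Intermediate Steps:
a(r, f) = -8/3 + f/r (a(r, f) = 8*(-1/3) + f/r = -8/3 + f/r)
C(H) = sqrt(48 + H)
a(26, 101) - C(185) = (-8/3 + 101/26) - sqrt(48 + 185) = (-8/3 + 101*(1/26)) - sqrt(233) = (-8/3 + 101/26) - sqrt(233) = 95/78 - sqrt(233)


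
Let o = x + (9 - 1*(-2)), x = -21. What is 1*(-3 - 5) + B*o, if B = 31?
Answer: -318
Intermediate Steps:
o = -10 (o = -21 + (9 - 1*(-2)) = -21 + (9 + 2) = -21 + 11 = -10)
1*(-3 - 5) + B*o = 1*(-3 - 5) + 31*(-10) = 1*(-8) - 310 = -8 - 310 = -318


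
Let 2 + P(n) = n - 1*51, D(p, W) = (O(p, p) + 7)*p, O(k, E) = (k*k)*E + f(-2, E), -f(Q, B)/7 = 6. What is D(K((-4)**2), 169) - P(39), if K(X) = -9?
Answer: 6890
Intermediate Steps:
f(Q, B) = -42 (f(Q, B) = -7*6 = -42)
O(k, E) = -42 + E*k**2 (O(k, E) = (k*k)*E - 42 = k**2*E - 42 = E*k**2 - 42 = -42 + E*k**2)
D(p, W) = p*(-35 + p**3) (D(p, W) = ((-42 + p*p**2) + 7)*p = ((-42 + p**3) + 7)*p = (-35 + p**3)*p = p*(-35 + p**3))
P(n) = -53 + n (P(n) = -2 + (n - 1*51) = -2 + (n - 51) = -2 + (-51 + n) = -53 + n)
D(K((-4)**2), 169) - P(39) = -9*(-35 + (-9)**3) - (-53 + 39) = -9*(-35 - 729) - 1*(-14) = -9*(-764) + 14 = 6876 + 14 = 6890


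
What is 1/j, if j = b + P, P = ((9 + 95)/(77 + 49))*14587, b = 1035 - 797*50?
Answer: -63/1686821 ≈ -3.7348e-5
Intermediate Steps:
b = -38815 (b = 1035 - 39850 = -38815)
P = 758524/63 (P = (104/126)*14587 = (104*(1/126))*14587 = (52/63)*14587 = 758524/63 ≈ 12040.)
j = -1686821/63 (j = -38815 + 758524/63 = -1686821/63 ≈ -26775.)
1/j = 1/(-1686821/63) = -63/1686821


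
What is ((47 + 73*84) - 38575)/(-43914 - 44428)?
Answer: 16198/44171 ≈ 0.36671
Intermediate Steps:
((47 + 73*84) - 38575)/(-43914 - 44428) = ((47 + 6132) - 38575)/(-88342) = (6179 - 38575)*(-1/88342) = -32396*(-1/88342) = 16198/44171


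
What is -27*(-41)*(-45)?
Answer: -49815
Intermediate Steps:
-27*(-41)*(-45) = 1107*(-45) = -49815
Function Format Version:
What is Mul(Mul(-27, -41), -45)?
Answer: -49815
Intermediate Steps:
Mul(Mul(-27, -41), -45) = Mul(1107, -45) = -49815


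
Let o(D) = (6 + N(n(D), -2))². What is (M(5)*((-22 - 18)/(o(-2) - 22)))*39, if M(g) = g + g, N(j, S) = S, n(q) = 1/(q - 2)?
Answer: 2600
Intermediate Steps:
n(q) = 1/(-2 + q)
o(D) = 16 (o(D) = (6 - 2)² = 4² = 16)
M(g) = 2*g
(M(5)*((-22 - 18)/(o(-2) - 22)))*39 = ((2*5)*((-22 - 18)/(16 - 22)))*39 = (10*(-40/(-6)))*39 = (10*(-40*(-⅙)))*39 = (10*(20/3))*39 = (200/3)*39 = 2600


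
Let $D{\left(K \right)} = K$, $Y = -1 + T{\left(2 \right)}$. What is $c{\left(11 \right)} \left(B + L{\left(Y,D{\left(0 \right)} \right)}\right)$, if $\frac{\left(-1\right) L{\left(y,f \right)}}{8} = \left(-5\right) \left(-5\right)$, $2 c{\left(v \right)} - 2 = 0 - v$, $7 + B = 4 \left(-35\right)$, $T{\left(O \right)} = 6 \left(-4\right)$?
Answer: $\frac{3123}{2} \approx 1561.5$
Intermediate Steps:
$T{\left(O \right)} = -24$
$B = -147$ ($B = -7 + 4 \left(-35\right) = -7 - 140 = -147$)
$c{\left(v \right)} = 1 - \frac{v}{2}$ ($c{\left(v \right)} = 1 + \frac{0 - v}{2} = 1 + \frac{\left(-1\right) v}{2} = 1 - \frac{v}{2}$)
$Y = -25$ ($Y = -1 - 24 = -25$)
$L{\left(y,f \right)} = -200$ ($L{\left(y,f \right)} = - 8 \left(\left(-5\right) \left(-5\right)\right) = \left(-8\right) 25 = -200$)
$c{\left(11 \right)} \left(B + L{\left(Y,D{\left(0 \right)} \right)}\right) = \left(1 - \frac{11}{2}\right) \left(-147 - 200\right) = \left(1 - \frac{11}{2}\right) \left(-347\right) = \left(- \frac{9}{2}\right) \left(-347\right) = \frac{3123}{2}$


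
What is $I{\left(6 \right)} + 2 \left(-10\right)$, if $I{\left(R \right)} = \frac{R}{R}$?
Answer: $-19$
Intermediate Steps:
$I{\left(R \right)} = 1$
$I{\left(6 \right)} + 2 \left(-10\right) = 1 + 2 \left(-10\right) = 1 - 20 = -19$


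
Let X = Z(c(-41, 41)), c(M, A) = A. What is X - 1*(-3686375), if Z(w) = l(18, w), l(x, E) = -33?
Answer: 3686342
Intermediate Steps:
Z(w) = -33
X = -33
X - 1*(-3686375) = -33 - 1*(-3686375) = -33 + 3686375 = 3686342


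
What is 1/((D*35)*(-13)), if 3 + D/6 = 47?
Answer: -1/120120 ≈ -8.3250e-6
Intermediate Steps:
D = 264 (D = -18 + 6*47 = -18 + 282 = 264)
1/((D*35)*(-13)) = 1/((264*35)*(-13)) = 1/(9240*(-13)) = 1/(-120120) = -1/120120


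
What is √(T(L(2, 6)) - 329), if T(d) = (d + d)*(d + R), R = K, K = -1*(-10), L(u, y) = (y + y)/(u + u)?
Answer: I*√251 ≈ 15.843*I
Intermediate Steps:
L(u, y) = y/u (L(u, y) = (2*y)/((2*u)) = (2*y)*(1/(2*u)) = y/u)
K = 10
R = 10
T(d) = 2*d*(10 + d) (T(d) = (d + d)*(d + 10) = (2*d)*(10 + d) = 2*d*(10 + d))
√(T(L(2, 6)) - 329) = √(2*(6/2)*(10 + 6/2) - 329) = √(2*(6*(½))*(10 + 6*(½)) - 329) = √(2*3*(10 + 3) - 329) = √(2*3*13 - 329) = √(78 - 329) = √(-251) = I*√251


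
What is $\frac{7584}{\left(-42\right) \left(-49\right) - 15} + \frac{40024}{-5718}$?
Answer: $- \frac{711180}{216331} \approx -3.2875$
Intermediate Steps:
$\frac{7584}{\left(-42\right) \left(-49\right) - 15} + \frac{40024}{-5718} = \frac{7584}{2058 - 15} + 40024 \left(- \frac{1}{5718}\right) = \frac{7584}{2043} - \frac{20012}{2859} = 7584 \cdot \frac{1}{2043} - \frac{20012}{2859} = \frac{2528}{681} - \frac{20012}{2859} = - \frac{711180}{216331}$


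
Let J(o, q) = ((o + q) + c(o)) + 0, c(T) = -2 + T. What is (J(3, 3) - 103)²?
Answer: 9216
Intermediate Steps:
J(o, q) = -2 + q + 2*o (J(o, q) = ((o + q) + (-2 + o)) + 0 = (-2 + q + 2*o) + 0 = -2 + q + 2*o)
(J(3, 3) - 103)² = ((-2 + 3 + 2*3) - 103)² = ((-2 + 3 + 6) - 103)² = (7 - 103)² = (-96)² = 9216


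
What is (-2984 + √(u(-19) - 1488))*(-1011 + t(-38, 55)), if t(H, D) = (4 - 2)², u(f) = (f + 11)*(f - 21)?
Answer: 3004888 - 4028*I*√73 ≈ 3.0049e+6 - 34415.0*I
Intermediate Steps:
u(f) = (-21 + f)*(11 + f) (u(f) = (11 + f)*(-21 + f) = (-21 + f)*(11 + f))
t(H, D) = 4 (t(H, D) = 2² = 4)
(-2984 + √(u(-19) - 1488))*(-1011 + t(-38, 55)) = (-2984 + √((-231 + (-19)² - 10*(-19)) - 1488))*(-1011 + 4) = (-2984 + √((-231 + 361 + 190) - 1488))*(-1007) = (-2984 + √(320 - 1488))*(-1007) = (-2984 + √(-1168))*(-1007) = (-2984 + 4*I*√73)*(-1007) = 3004888 - 4028*I*√73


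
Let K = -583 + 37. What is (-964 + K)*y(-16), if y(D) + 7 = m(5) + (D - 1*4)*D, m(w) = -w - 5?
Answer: -457530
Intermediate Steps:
K = -546
m(w) = -5 - w
y(D) = -17 + D*(-4 + D) (y(D) = -7 + ((-5 - 1*5) + (D - 1*4)*D) = -7 + ((-5 - 5) + (D - 4)*D) = -7 + (-10 + (-4 + D)*D) = -7 + (-10 + D*(-4 + D)) = -17 + D*(-4 + D))
(-964 + K)*y(-16) = (-964 - 546)*(-17 + (-16)² - 4*(-16)) = -1510*(-17 + 256 + 64) = -1510*303 = -457530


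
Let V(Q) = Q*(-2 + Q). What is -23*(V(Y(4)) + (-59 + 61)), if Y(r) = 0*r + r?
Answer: -230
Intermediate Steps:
Y(r) = r (Y(r) = 0 + r = r)
-23*(V(Y(4)) + (-59 + 61)) = -23*(4*(-2 + 4) + (-59 + 61)) = -23*(4*2 + 2) = -23*(8 + 2) = -23*10 = -230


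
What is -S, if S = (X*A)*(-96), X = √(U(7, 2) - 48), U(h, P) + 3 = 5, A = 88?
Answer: 8448*I*√46 ≈ 57297.0*I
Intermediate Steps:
U(h, P) = 2 (U(h, P) = -3 + 5 = 2)
X = I*√46 (X = √(2 - 48) = √(-46) = I*√46 ≈ 6.7823*I)
S = -8448*I*√46 (S = ((I*√46)*88)*(-96) = (88*I*√46)*(-96) = -8448*I*√46 ≈ -57297.0*I)
-S = -(-8448)*I*√46 = 8448*I*√46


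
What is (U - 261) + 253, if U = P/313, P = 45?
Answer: -2459/313 ≈ -7.8562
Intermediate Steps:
U = 45/313 ≈ 0.14377
(U - 261) + 253 = (45/313 - 261) + 253 = -81648/313 + 253 = -2459/313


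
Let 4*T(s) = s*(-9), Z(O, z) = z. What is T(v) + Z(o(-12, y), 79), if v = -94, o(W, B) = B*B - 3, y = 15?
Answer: 581/2 ≈ 290.50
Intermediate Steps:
o(W, B) = -3 + B**2 (o(W, B) = B**2 - 3 = -3 + B**2)
T(s) = -9*s/4 (T(s) = (s*(-9))/4 = (-9*s)/4 = -9*s/4)
T(v) + Z(o(-12, y), 79) = -9/4*(-94) + 79 = 423/2 + 79 = 581/2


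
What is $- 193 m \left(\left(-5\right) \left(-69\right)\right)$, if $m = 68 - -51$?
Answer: $-7923615$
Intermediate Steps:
$m = 119$ ($m = 68 + 51 = 119$)
$- 193 m \left(\left(-5\right) \left(-69\right)\right) = \left(-193\right) 119 \left(\left(-5\right) \left(-69\right)\right) = \left(-22967\right) 345 = -7923615$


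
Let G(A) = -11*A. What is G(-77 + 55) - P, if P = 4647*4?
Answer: -18346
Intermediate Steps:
P = 18588
G(-77 + 55) - P = -11*(-77 + 55) - 1*18588 = -11*(-22) - 18588 = 242 - 18588 = -18346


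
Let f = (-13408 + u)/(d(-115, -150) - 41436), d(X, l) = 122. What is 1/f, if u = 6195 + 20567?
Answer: -20657/6677 ≈ -3.0938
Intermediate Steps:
u = 26762
f = -6677/20657 (f = (-13408 + 26762)/(122 - 41436) = 13354/(-41314) = 13354*(-1/41314) = -6677/20657 ≈ -0.32323)
1/f = 1/(-6677/20657) = -20657/6677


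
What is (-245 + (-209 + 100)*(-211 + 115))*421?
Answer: 4302199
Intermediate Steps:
(-245 + (-209 + 100)*(-211 + 115))*421 = (-245 - 109*(-96))*421 = (-245 + 10464)*421 = 10219*421 = 4302199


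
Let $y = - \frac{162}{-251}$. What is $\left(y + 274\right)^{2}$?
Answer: $\frac{4752172096}{63001} \approx 75430.0$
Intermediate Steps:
$y = \frac{162}{251}$ ($y = \left(-162\right) \left(- \frac{1}{251}\right) = \frac{162}{251} \approx 0.64542$)
$\left(y + 274\right)^{2} = \left(\frac{162}{251} + 274\right)^{2} = \left(\frac{68936}{251}\right)^{2} = \frac{4752172096}{63001}$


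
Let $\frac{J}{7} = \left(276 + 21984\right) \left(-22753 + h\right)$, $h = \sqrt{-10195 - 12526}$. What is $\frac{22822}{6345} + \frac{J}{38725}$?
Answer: $- \frac{179956035814}{1965681} + \frac{31164 i \sqrt{22721}}{7745} \approx -91549.0 + 606.52 i$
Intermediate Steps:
$h = i \sqrt{22721}$ ($h = \sqrt{-22721} = i \sqrt{22721} \approx 150.73 i$)
$J = -3545372460 + 155820 i \sqrt{22721}$ ($J = 7 \left(276 + 21984\right) \left(-22753 + i \sqrt{22721}\right) = 7 \cdot 22260 \left(-22753 + i \sqrt{22721}\right) = 7 \left(-506481780 + 22260 i \sqrt{22721}\right) = -3545372460 + 155820 i \sqrt{22721} \approx -3.5454 \cdot 10^{9} + 2.3488 \cdot 10^{7} i$)
$\frac{22822}{6345} + \frac{J}{38725} = \frac{22822}{6345} + \frac{-3545372460 + 155820 i \sqrt{22721}}{38725} = 22822 \cdot \frac{1}{6345} + \left(-3545372460 + 155820 i \sqrt{22721}\right) \frac{1}{38725} = \frac{22822}{6345} - \left(\frac{709074492}{7745} - \frac{31164 i \sqrt{22721}}{7745}\right) = - \frac{179956035814}{1965681} + \frac{31164 i \sqrt{22721}}{7745}$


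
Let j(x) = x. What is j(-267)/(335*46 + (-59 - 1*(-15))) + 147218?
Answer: 754050507/5122 ≈ 1.4722e+5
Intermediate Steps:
j(-267)/(335*46 + (-59 - 1*(-15))) + 147218 = -267/(335*46 + (-59 - 1*(-15))) + 147218 = -267/(15410 + (-59 + 15)) + 147218 = -267/(15410 - 44) + 147218 = -267/15366 + 147218 = -267*1/15366 + 147218 = -89/5122 + 147218 = 754050507/5122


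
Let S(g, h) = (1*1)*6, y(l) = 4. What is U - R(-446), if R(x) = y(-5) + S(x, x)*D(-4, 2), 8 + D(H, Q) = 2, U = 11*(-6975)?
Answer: -76693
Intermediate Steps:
U = -76725
D(H, Q) = -6 (D(H, Q) = -8 + 2 = -6)
S(g, h) = 6 (S(g, h) = 1*6 = 6)
R(x) = -32 (R(x) = 4 + 6*(-6) = 4 - 36 = -32)
U - R(-446) = -76725 - 1*(-32) = -76725 + 32 = -76693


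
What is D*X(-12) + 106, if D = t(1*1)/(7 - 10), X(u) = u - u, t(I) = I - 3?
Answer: 106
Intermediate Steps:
t(I) = -3 + I
X(u) = 0
D = 2/3 (D = (-3 + 1*1)/(7 - 10) = (-3 + 1)/(-3) = -2*(-1/3) = 2/3 ≈ 0.66667)
D*X(-12) + 106 = (2/3)*0 + 106 = 0 + 106 = 106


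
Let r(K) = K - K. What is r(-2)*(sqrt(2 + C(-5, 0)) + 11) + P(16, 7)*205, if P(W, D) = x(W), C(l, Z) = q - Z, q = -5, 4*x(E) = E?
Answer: 820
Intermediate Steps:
x(E) = E/4
C(l, Z) = -5 - Z
P(W, D) = W/4
r(K) = 0
r(-2)*(sqrt(2 + C(-5, 0)) + 11) + P(16, 7)*205 = 0*(sqrt(2 + (-5 - 1*0)) + 11) + ((1/4)*16)*205 = 0*(sqrt(2 + (-5 + 0)) + 11) + 4*205 = 0*(sqrt(2 - 5) + 11) + 820 = 0*(sqrt(-3) + 11) + 820 = 0*(I*sqrt(3) + 11) + 820 = 0*(11 + I*sqrt(3)) + 820 = 0 + 820 = 820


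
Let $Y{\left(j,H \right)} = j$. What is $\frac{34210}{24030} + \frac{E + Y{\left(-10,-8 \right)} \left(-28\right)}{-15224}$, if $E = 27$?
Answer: $\frac{51343583}{36583272} \approx 1.4035$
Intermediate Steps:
$\frac{34210}{24030} + \frac{E + Y{\left(-10,-8 \right)} \left(-28\right)}{-15224} = \frac{34210}{24030} + \frac{27 - -280}{-15224} = 34210 \cdot \frac{1}{24030} + \left(27 + 280\right) \left(- \frac{1}{15224}\right) = \frac{3421}{2403} + 307 \left(- \frac{1}{15224}\right) = \frac{3421}{2403} - \frac{307}{15224} = \frac{51343583}{36583272}$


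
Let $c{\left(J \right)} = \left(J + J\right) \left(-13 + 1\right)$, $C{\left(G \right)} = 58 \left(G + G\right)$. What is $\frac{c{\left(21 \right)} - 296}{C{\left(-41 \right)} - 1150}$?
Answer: $\frac{400}{2953} \approx 0.13546$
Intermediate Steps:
$C{\left(G \right)} = 116 G$ ($C{\left(G \right)} = 58 \cdot 2 G = 116 G$)
$c{\left(J \right)} = - 24 J$ ($c{\left(J \right)} = 2 J \left(-12\right) = - 24 J$)
$\frac{c{\left(21 \right)} - 296}{C{\left(-41 \right)} - 1150} = \frac{\left(-24\right) 21 - 296}{116 \left(-41\right) - 1150} = \frac{-504 - 296}{-4756 - 1150} = - \frac{800}{-5906} = \left(-800\right) \left(- \frac{1}{5906}\right) = \frac{400}{2953}$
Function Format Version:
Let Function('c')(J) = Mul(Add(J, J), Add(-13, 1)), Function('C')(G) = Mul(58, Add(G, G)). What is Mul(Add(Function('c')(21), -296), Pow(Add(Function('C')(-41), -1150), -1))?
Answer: Rational(400, 2953) ≈ 0.13546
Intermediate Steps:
Function('C')(G) = Mul(116, G) (Function('C')(G) = Mul(58, Mul(2, G)) = Mul(116, G))
Function('c')(J) = Mul(-24, J) (Function('c')(J) = Mul(Mul(2, J), -12) = Mul(-24, J))
Mul(Add(Function('c')(21), -296), Pow(Add(Function('C')(-41), -1150), -1)) = Mul(Add(Mul(-24, 21), -296), Pow(Add(Mul(116, -41), -1150), -1)) = Mul(Add(-504, -296), Pow(Add(-4756, -1150), -1)) = Mul(-800, Pow(-5906, -1)) = Mul(-800, Rational(-1, 5906)) = Rational(400, 2953)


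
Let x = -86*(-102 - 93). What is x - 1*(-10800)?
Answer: 27570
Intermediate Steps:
x = 16770 (x = -86*(-195) = 16770)
x - 1*(-10800) = 16770 - 1*(-10800) = 16770 + 10800 = 27570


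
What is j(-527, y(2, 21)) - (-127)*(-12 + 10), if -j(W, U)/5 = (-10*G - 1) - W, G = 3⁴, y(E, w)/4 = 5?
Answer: 1166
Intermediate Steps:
y(E, w) = 20 (y(E, w) = 4*5 = 20)
G = 81
j(W, U) = 4055 + 5*W (j(W, U) = -5*((-10*81 - 1) - W) = -5*((-810 - 1) - W) = -5*(-811 - W) = 4055 + 5*W)
j(-527, y(2, 21)) - (-127)*(-12 + 10) = (4055 + 5*(-527)) - (-127)*(-12 + 10) = (4055 - 2635) - (-127)*(-2) = 1420 - 1*254 = 1420 - 254 = 1166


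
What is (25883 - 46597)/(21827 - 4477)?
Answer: -10357/8675 ≈ -1.1939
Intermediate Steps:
(25883 - 46597)/(21827 - 4477) = -20714/17350 = -20714*1/17350 = -10357/8675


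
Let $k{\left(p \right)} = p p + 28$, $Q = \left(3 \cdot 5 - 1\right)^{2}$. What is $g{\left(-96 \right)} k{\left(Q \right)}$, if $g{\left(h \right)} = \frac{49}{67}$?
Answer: $\frac{1883756}{67} \approx 28116.0$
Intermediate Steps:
$g{\left(h \right)} = \frac{49}{67}$ ($g{\left(h \right)} = 49 \cdot \frac{1}{67} = \frac{49}{67}$)
$Q = 196$ ($Q = \left(15 - 1\right)^{2} = 14^{2} = 196$)
$k{\left(p \right)} = 28 + p^{2}$ ($k{\left(p \right)} = p^{2} + 28 = 28 + p^{2}$)
$g{\left(-96 \right)} k{\left(Q \right)} = \frac{49 \left(28 + 196^{2}\right)}{67} = \frac{49 \left(28 + 38416\right)}{67} = \frac{49}{67} \cdot 38444 = \frac{1883756}{67}$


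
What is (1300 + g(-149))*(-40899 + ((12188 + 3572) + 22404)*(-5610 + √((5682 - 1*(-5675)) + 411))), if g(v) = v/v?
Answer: -278597361639 + 99302728*√2942 ≈ -2.7321e+11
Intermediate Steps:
g(v) = 1
(1300 + g(-149))*(-40899 + ((12188 + 3572) + 22404)*(-5610 + √((5682 - 1*(-5675)) + 411))) = (1300 + 1)*(-40899 + ((12188 + 3572) + 22404)*(-5610 + √((5682 - 1*(-5675)) + 411))) = 1301*(-40899 + (15760 + 22404)*(-5610 + √((5682 + 5675) + 411))) = 1301*(-40899 + 38164*(-5610 + √(11357 + 411))) = 1301*(-40899 + 38164*(-5610 + √11768)) = 1301*(-40899 + 38164*(-5610 + 2*√2942)) = 1301*(-40899 + (-214100040 + 76328*√2942)) = 1301*(-214140939 + 76328*√2942) = -278597361639 + 99302728*√2942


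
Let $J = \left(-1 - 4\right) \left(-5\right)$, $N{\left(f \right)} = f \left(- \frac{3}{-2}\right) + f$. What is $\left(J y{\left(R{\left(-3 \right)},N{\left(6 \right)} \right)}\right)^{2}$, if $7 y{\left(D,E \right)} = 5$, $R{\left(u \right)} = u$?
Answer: $\frac{15625}{49} \approx 318.88$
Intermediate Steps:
$N{\left(f \right)} = \frac{5 f}{2}$ ($N{\left(f \right)} = f \left(\left(-3\right) \left(- \frac{1}{2}\right)\right) + f = f \frac{3}{2} + f = \frac{3 f}{2} + f = \frac{5 f}{2}$)
$y{\left(D,E \right)} = \frac{5}{7}$ ($y{\left(D,E \right)} = \frac{1}{7} \cdot 5 = \frac{5}{7}$)
$J = 25$ ($J = \left(-5\right) \left(-5\right) = 25$)
$\left(J y{\left(R{\left(-3 \right)},N{\left(6 \right)} \right)}\right)^{2} = \left(25 \cdot \frac{5}{7}\right)^{2} = \left(\frac{125}{7}\right)^{2} = \frac{15625}{49}$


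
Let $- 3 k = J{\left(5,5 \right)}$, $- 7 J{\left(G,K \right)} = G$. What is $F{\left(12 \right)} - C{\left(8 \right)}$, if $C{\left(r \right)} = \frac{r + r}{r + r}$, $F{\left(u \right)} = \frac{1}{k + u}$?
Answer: $- \frac{236}{257} \approx -0.91829$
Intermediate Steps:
$J{\left(G,K \right)} = - \frac{G}{7}$
$k = \frac{5}{21}$ ($k = - \frac{\left(- \frac{1}{7}\right) 5}{3} = \left(- \frac{1}{3}\right) \left(- \frac{5}{7}\right) = \frac{5}{21} \approx 0.2381$)
$F{\left(u \right)} = \frac{1}{\frac{5}{21} + u}$
$C{\left(r \right)} = 1$ ($C{\left(r \right)} = \frac{2 r}{2 r} = 2 r \frac{1}{2 r} = 1$)
$F{\left(12 \right)} - C{\left(8 \right)} = \frac{21}{5 + 21 \cdot 12} - 1 = \frac{21}{5 + 252} - 1 = \frac{21}{257} - 1 = - \frac{236}{257}$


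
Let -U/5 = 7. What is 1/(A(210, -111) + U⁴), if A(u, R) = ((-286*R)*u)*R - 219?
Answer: -1/738498854 ≈ -1.3541e-9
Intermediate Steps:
U = -35 (U = -5*7 = -35)
A(u, R) = -219 - 286*u*R² (A(u, R) = (-286*R*u)*R - 219 = -286*u*R² - 219 = -219 - 286*u*R²)
1/(A(210, -111) + U⁴) = 1/((-219 - 286*210*(-111)²) + (-35)⁴) = 1/((-219 - 286*210*12321) + 1500625) = 1/((-219 - 739999260) + 1500625) = 1/(-739999479 + 1500625) = 1/(-738498854) = -1/738498854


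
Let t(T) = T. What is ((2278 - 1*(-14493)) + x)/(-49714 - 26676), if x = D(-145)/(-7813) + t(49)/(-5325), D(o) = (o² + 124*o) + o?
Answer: -348864316069/1589073373875 ≈ -0.21954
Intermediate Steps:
D(o) = o² + 125*o
x = -15825337/41604225 (x = -145*(125 - 145)/(-7813) + 49/(-5325) = -145*(-20)*(-1/7813) + 49*(-1/5325) = 2900*(-1/7813) - 49/5325 = -2900/7813 - 49/5325 = -15825337/41604225 ≈ -0.38038)
((2278 - 1*(-14493)) + x)/(-49714 - 26676) = ((2278 - 1*(-14493)) - 15825337/41604225)/(-49714 - 26676) = ((2278 + 14493) - 15825337/41604225)/(-76390) = (16771 - 15825337/41604225)*(-1/76390) = (697728632138/41604225)*(-1/76390) = -348864316069/1589073373875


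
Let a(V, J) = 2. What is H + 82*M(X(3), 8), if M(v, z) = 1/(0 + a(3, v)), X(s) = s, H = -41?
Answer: 0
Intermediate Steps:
M(v, z) = 1/2 (M(v, z) = 1/(0 + 2) = 1/2)
H + 82*M(X(3), 8) = -41 + 82*(1/2) = -41 + 41 = 0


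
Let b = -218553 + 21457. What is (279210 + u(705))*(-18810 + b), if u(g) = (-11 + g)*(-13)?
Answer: -58335210328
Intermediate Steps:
b = -197096
u(g) = 143 - 13*g
(279210 + u(705))*(-18810 + b) = (279210 + (143 - 13*705))*(-18810 - 197096) = (279210 + (143 - 9165))*(-215906) = (279210 - 9022)*(-215906) = 270188*(-215906) = -58335210328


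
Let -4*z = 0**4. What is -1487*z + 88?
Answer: 88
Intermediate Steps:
z = 0 (z = -1/4*0**4 = -1/4*0 = 0)
-1487*z + 88 = -1487*0 + 88 = 0 + 88 = 88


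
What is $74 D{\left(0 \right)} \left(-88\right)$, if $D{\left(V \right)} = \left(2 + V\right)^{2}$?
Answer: $-26048$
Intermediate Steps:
$74 D{\left(0 \right)} \left(-88\right) = 74 \left(2 + 0\right)^{2} \left(-88\right) = 74 \cdot 2^{2} \left(-88\right) = 74 \cdot 4 \left(-88\right) = 296 \left(-88\right) = -26048$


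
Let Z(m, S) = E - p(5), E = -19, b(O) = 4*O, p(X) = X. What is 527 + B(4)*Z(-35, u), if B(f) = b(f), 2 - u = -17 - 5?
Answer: 143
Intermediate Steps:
u = 24 (u = 2 - (-17 - 5) = 2 - 1*(-22) = 2 + 22 = 24)
B(f) = 4*f
Z(m, S) = -24 (Z(m, S) = -19 - 1*5 = -19 - 5 = -24)
527 + B(4)*Z(-35, u) = 527 + (4*4)*(-24) = 527 + 16*(-24) = 527 - 384 = 143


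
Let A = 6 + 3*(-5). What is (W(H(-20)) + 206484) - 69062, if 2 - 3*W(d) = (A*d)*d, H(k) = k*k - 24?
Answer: 1684652/3 ≈ 5.6155e+5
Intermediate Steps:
A = -9 (A = 6 - 15 = -9)
H(k) = -24 + k² (H(k) = k² - 24 = -24 + k²)
W(d) = ⅔ + 3*d² (W(d) = ⅔ - (-9*d)*d/3 = ⅔ - (-3)*d² = ⅔ + 3*d²)
(W(H(-20)) + 206484) - 69062 = ((⅔ + 3*(-24 + (-20)²)²) + 206484) - 69062 = ((⅔ + 3*(-24 + 400)²) + 206484) - 69062 = ((⅔ + 3*376²) + 206484) - 69062 = ((⅔ + 3*141376) + 206484) - 69062 = ((⅔ + 424128) + 206484) - 69062 = (1272386/3 + 206484) - 69062 = 1891838/3 - 69062 = 1684652/3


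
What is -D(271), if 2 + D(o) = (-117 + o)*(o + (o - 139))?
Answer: -62060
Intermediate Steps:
D(o) = -2 + (-139 + 2*o)*(-117 + o) (D(o) = -2 + (-117 + o)*(o + (o - 139)) = -2 + (-117 + o)*(o + (-139 + o)) = -2 + (-117 + o)*(-139 + 2*o) = -2 + (-139 + 2*o)*(-117 + o))
-D(271) = -(16261 - 373*271 + 2*271²) = -(16261 - 101083 + 2*73441) = -(16261 - 101083 + 146882) = -1*62060 = -62060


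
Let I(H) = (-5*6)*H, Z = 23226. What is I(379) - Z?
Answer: -34596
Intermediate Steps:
I(H) = -30*H
I(379) - Z = -30*379 - 1*23226 = -11370 - 23226 = -34596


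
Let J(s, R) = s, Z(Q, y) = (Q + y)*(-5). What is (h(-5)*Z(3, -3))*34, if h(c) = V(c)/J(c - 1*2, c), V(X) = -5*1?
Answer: 0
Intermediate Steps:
V(X) = -5
Z(Q, y) = -5*Q - 5*y
h(c) = -5/(-2 + c) (h(c) = -5/(c - 1*2) = -5/(c - 2) = -5/(-2 + c))
(h(-5)*Z(3, -3))*34 = ((-5/(-2 - 5))*(-5*3 - 5*(-3)))*34 = ((-5/(-7))*(-15 + 15))*34 = (-5*(-1/7)*0)*34 = ((5/7)*0)*34 = 0*34 = 0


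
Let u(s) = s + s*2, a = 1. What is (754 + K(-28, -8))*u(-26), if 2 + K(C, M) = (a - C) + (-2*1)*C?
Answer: -65286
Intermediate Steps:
u(s) = 3*s (u(s) = s + 2*s = 3*s)
K(C, M) = -1 - 3*C (K(C, M) = -2 + ((1 - C) + (-2*1)*C) = -2 + ((1 - C) - 2*C) = -2 + (1 - 3*C) = -1 - 3*C)
(754 + K(-28, -8))*u(-26) = (754 + (-1 - 3*(-28)))*(3*(-26)) = (754 + (-1 + 84))*(-78) = (754 + 83)*(-78) = 837*(-78) = -65286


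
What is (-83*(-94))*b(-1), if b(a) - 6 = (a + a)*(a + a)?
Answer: 78020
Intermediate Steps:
b(a) = 6 + 4*a**2 (b(a) = 6 + (a + a)*(a + a) = 6 + (2*a)*(2*a) = 6 + 4*a**2)
(-83*(-94))*b(-1) = (-83*(-94))*(6 + 4*(-1)**2) = 7802*(6 + 4*1) = 7802*(6 + 4) = 7802*10 = 78020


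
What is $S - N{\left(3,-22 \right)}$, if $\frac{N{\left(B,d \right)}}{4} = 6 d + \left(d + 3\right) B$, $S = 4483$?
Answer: $5239$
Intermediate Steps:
$N{\left(B,d \right)} = 24 d + 4 B \left(3 + d\right)$ ($N{\left(B,d \right)} = 4 \left(6 d + \left(d + 3\right) B\right) = 4 \left(6 d + \left(3 + d\right) B\right) = 4 \left(6 d + B \left(3 + d\right)\right) = 24 d + 4 B \left(3 + d\right)$)
$S - N{\left(3,-22 \right)} = 4483 - \left(12 \cdot 3 + 24 \left(-22\right) + 4 \cdot 3 \left(-22\right)\right) = 4483 - \left(36 - 528 - 264\right) = 4483 - -756 = 4483 + 756 = 5239$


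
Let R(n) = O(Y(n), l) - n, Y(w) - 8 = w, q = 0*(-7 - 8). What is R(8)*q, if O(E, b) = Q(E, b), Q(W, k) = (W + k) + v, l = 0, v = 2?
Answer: 0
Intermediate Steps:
q = 0 (q = 0*(-15) = 0)
Y(w) = 8 + w
Q(W, k) = 2 + W + k (Q(W, k) = (W + k) + 2 = 2 + W + k)
O(E, b) = 2 + E + b
R(n) = 10 (R(n) = (2 + (8 + n) + 0) - n = (10 + n) - n = 10)
R(8)*q = 10*0 = 0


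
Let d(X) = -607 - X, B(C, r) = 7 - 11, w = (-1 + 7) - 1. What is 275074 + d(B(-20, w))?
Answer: 274471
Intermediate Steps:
w = 5 (w = 6 - 1 = 5)
B(C, r) = -4
275074 + d(B(-20, w)) = 275074 + (-607 - 1*(-4)) = 275074 + (-607 + 4) = 275074 - 603 = 274471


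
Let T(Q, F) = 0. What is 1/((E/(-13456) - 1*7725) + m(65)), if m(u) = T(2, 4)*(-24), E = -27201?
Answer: -13456/103920399 ≈ -0.00012948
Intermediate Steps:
m(u) = 0 (m(u) = 0*(-24) = 0)
1/((E/(-13456) - 1*7725) + m(65)) = 1/((-27201/(-13456) - 1*7725) + 0) = 1/((-27201*(-1/13456) - 7725) + 0) = 1/((27201/13456 - 7725) + 0) = 1/(-103920399/13456 + 0) = 1/(-103920399/13456) = -13456/103920399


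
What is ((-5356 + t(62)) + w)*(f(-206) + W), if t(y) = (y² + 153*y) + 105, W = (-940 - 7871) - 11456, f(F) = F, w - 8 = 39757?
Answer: -979510212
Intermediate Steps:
w = 39765 (w = 8 + 39757 = 39765)
W = -20267 (W = -8811 - 11456 = -20267)
t(y) = 105 + y² + 153*y
((-5356 + t(62)) + w)*(f(-206) + W) = ((-5356 + (105 + 62² + 153*62)) + 39765)*(-206 - 20267) = ((-5356 + (105 + 3844 + 9486)) + 39765)*(-20473) = ((-5356 + 13435) + 39765)*(-20473) = (8079 + 39765)*(-20473) = 47844*(-20473) = -979510212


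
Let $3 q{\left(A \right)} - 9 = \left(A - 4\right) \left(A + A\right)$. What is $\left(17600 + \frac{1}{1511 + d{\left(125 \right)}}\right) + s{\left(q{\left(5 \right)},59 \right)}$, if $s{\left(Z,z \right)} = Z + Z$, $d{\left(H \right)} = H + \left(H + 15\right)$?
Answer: $\frac{10426699}{592} \approx 17613.0$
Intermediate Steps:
$d{\left(H \right)} = 15 + 2 H$ ($d{\left(H \right)} = H + \left(15 + H\right) = 15 + 2 H$)
$q{\left(A \right)} = 3 + \frac{2 A \left(-4 + A\right)}{3}$ ($q{\left(A \right)} = 3 + \frac{\left(A - 4\right) \left(A + A\right)}{3} = 3 + \frac{\left(-4 + A\right) 2 A}{3} = 3 + \frac{2 A \left(-4 + A\right)}{3}$)
$s{\left(Z,z \right)} = 2 Z$
$\left(17600 + \frac{1}{1511 + d{\left(125 \right)}}\right) + s{\left(q{\left(5 \right)},59 \right)} = \left(17600 + \frac{1}{1511 + \left(15 + 2 \cdot 125\right)}\right) + 2 \left(3 - \frac{40}{3} + \frac{2 \cdot 5^{2}}{3}\right) = \left(17600 + \frac{1}{1511 + \left(15 + 250\right)}\right) + 2 \left(3 - \frac{40}{3} + \frac{2}{3} \cdot 25\right) = \left(17600 + \frac{1}{1511 + 265}\right) + 2 \left(3 - \frac{40}{3} + \frac{50}{3}\right) = \left(17600 + \frac{1}{1776}\right) + 2 \cdot \frac{19}{3} = \left(17600 + \frac{1}{1776}\right) + \frac{38}{3} = \frac{31257601}{1776} + \frac{38}{3} = \frac{10426699}{592}$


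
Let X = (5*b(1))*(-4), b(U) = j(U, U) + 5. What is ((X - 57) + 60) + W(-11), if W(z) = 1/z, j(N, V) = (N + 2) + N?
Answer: -1948/11 ≈ -177.09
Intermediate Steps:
j(N, V) = 2 + 2*N (j(N, V) = (2 + N) + N = 2 + 2*N)
b(U) = 7 + 2*U (b(U) = (2 + 2*U) + 5 = 7 + 2*U)
X = -180 (X = (5*(7 + 2*1))*(-4) = (5*(7 + 2))*(-4) = (5*9)*(-4) = 45*(-4) = -180)
((X - 57) + 60) + W(-11) = ((-180 - 57) + 60) + 1/(-11) = (-237 + 60) - 1/11 = -177 - 1/11 = -1948/11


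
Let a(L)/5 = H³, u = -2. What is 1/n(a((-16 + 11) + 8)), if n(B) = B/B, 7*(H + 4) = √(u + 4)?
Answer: 1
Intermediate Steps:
H = -4 + √2/7 (H = -4 + √(-2 + 4)/7 = -4 + √2/7 ≈ -3.7980)
a(L) = 5*(-4 + √2/7)³
n(B) = 1
1/n(a((-16 + 11) + 8)) = 1/1 = 1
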